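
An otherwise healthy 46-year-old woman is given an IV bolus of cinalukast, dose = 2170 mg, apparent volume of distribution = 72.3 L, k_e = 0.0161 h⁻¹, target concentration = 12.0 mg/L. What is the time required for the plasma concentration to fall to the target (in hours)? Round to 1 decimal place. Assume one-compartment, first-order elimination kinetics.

56.9 h

C₀ = Dose / Vd = 2170 / 72.3 = 30.01 mg/L
t = ln(C₀ / C) / k = ln(30.01 / 12.0) / 0.01610
  = ln(2.501) / 0.01610 = 0.9167 / 0.01610 = 56.94 h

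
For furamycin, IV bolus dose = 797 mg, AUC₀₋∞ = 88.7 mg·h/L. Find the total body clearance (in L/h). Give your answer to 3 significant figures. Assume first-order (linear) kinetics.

8.99 L/h

CL = Dose / AUC = 797 / 88.7 = 8.985 L/h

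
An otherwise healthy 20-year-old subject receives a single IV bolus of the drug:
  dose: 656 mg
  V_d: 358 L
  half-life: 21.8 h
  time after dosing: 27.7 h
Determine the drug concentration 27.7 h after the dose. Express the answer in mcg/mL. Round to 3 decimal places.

C₀ = Dose / Vd = 656.0 / 358 = 1.832 mg/L
k = ln2 / t½ = 0.693147 / 21.8 = 0.03180 h⁻¹
C = C₀ · e^(−k·t) = 1.832 × e^(−0.03180 × 27.7)
  = 1.832 × 0.4144 = 0.7592 mg/L
(0.7592 mg/L = 0.7592 mcg/mL)

0.759 mcg/mL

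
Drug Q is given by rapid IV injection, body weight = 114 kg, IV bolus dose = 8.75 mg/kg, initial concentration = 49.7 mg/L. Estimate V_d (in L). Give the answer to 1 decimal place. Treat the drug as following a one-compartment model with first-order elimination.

Dose = 8.75 × 114 = 997.5 mg
Vd = Dose / C₀ = 997.5 / 49.7 = 20.07 L

20.1 L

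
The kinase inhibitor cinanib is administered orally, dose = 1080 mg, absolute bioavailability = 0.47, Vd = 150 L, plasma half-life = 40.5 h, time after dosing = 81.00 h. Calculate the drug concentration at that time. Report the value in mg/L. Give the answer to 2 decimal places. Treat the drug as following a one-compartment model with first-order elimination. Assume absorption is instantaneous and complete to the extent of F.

0.85 mg/L

Amount reaching circulation = F × Dose = 0.47 × 1080 = 507.6 mg
C₀ = F·Dose / Vd = 507.6 / 150 = 3.384 mg/L
k = ln2 / t½ = 0.693147 / 40.5 = 0.01711 h⁻¹
t / t½ = 81.00 / 40.5 = 2 half-lives
C = C₀ × (1/2)^2 = 3.384 × 0.2500 = 0.8460 mg/L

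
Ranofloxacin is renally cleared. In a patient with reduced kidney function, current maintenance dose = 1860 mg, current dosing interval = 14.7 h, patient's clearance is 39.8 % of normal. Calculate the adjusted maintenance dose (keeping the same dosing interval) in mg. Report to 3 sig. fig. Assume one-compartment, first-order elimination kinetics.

To keep the same average steady-state level, dosing rate must scale with clearance.
CL ratio = 39.8 / 100 = 0.3980
New dose (same interval) = 1860 × 0.3980 = 740.3 mg

740 mg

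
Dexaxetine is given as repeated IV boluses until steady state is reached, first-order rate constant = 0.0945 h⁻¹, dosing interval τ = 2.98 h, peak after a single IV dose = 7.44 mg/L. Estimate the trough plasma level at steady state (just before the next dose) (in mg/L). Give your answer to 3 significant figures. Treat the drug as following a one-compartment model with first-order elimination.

22.9 mg/L

e^(−kτ) = e^(−0.09450 × 2.98) = 0.7546
Accumulation ratio R = 1 / (1 − e^(−kτ)) = 1 / (1 − 0.7546) = 4.075
Steady-state trough = C₀ × R × e^(−kτ) = 7.44 × 4.075 × 0.7546 = 22.88 mg/L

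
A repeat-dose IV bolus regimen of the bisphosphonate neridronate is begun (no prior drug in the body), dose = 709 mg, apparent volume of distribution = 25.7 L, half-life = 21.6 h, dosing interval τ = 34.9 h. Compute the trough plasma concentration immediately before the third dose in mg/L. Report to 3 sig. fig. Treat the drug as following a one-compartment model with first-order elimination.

C₀ per dose = Dose / Vd = 709 / 25.7 = 27.59 mg/L
k = ln2 / t½ = 0.693147 / 21.6 = 0.03209 h⁻¹
Fraction remaining after one interval: r = e^(−kτ) = e^(−0.03209 × 34.9) = 0.3263
Before dose 3, 2 doses have been given (aged 1τ, 2τ).
C_trough = C₀ × (r + r²) = 27.59 × (0.3263 + 0.1065) = 11.94 mg/L

11.9 mg/L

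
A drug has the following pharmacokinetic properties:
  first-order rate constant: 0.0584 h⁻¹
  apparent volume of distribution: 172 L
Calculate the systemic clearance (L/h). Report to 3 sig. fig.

CL = k × Vd = 0.0584 × 172 = 10.04 L/h

10.0 L/h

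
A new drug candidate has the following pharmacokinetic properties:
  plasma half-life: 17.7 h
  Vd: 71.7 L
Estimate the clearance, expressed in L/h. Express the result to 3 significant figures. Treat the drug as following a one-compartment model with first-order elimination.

2.81 L/h

k = ln2 / t½ = 0.693147 / 17.7 = 0.03916 h⁻¹
CL = k × Vd = 0.03916 × 71.7 = 2.808 L/h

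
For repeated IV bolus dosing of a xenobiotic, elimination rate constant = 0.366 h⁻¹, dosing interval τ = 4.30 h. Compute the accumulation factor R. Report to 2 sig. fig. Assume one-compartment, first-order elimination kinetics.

1.3

e^(−kτ) = e^(−0.3660 × 4.30) = 0.2073
Accumulation ratio R = 1 / (1 − e^(−kτ)) = 1 / (1 − 0.2073) = 1.262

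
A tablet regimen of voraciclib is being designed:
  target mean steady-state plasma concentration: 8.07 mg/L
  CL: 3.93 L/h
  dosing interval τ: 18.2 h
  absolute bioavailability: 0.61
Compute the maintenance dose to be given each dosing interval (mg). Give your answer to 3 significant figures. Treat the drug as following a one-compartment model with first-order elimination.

At steady state, F × (Dose/τ) = Css × CL.
Dose = Css × CL × τ / F = 8.07 × 3.930 × 18.2 / 0.61 = 946.3 mg

946 mg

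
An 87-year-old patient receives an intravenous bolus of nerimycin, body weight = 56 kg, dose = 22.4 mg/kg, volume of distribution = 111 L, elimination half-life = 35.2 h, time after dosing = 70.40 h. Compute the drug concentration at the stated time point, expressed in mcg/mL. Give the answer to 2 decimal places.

Total dose = 22.4 × 56 = 1254 mg
C₀ = Dose / Vd = 1254 / 111 = 11.30 mg/L
k = ln2 / t½ = 0.693147 / 35.2 = 0.01969 h⁻¹
t / t½ = 70.40 / 35.2 = 2 half-lives
C = C₀ × (1/2)^2 = 11.30 × 0.2500 = 2.825 mg/L
(2.825 mg/L = 2.825 mcg/mL)

2.83 mcg/mL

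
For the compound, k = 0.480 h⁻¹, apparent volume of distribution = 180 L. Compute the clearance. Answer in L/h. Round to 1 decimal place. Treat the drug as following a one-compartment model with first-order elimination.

CL = k × Vd = 0.480 × 180 = 86.40 L/h

86.4 L/h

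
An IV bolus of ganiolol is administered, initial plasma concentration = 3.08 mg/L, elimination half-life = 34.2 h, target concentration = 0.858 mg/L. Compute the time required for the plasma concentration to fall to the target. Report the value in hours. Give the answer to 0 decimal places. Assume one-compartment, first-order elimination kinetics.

63 h

k = ln2 / t½ = 0.693147 / 34.2 = 0.02027 h⁻¹
t = ln(C₀ / C) / k = ln(3.080 / 0.858) / 0.02027
  = ln(3.590) / 0.02027 = 1.278 / 0.02027 = 63.05 h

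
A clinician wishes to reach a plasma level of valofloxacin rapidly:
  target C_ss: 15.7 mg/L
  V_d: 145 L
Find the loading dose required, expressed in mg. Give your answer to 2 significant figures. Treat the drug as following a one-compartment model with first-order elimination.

LD = Css × Vd = 15.7 × 145 = 2277 mg

2300 mg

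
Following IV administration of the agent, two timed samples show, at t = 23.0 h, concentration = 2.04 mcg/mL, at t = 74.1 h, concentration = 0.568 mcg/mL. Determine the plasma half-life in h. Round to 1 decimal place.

k = ln(C₁/C₂) / (t₂ − t₁) = ln(2.04/0.568) / (74.1 − 23.0)
  = 1.279 / 51.10 = 0.02503 h⁻¹
t½ = ln2 / k = 0.693147 / 0.02503 = 27.69 h

27.7 h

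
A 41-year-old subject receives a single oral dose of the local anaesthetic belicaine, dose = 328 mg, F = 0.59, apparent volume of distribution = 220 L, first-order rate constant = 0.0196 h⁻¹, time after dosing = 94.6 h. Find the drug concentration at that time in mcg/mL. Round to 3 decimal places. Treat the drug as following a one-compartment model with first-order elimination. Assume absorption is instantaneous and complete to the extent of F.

Amount reaching circulation = F × Dose = 0.59 × 328.0 = 193.5 mg
C₀ = F·Dose / Vd = 193.5 / 220 = 0.8795 mg/L
C = C₀ · e^(−k·t) = 0.8795 × e^(−0.01960 × 94.6)
  = 0.8795 × 0.1566 = 0.1377 mg/L
(0.1377 mg/L = 0.1377 mcg/mL)

0.138 mcg/mL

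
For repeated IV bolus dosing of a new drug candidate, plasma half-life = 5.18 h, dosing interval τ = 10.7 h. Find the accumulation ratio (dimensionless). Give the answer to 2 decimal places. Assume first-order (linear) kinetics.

1.31

k = ln2 / t½ = 0.693147 / 5.18 = 0.1338 h⁻¹
e^(−kτ) = e^(−0.1338 × 10.7) = 0.2389
Accumulation ratio R = 1 / (1 − e^(−kτ)) = 1 / (1 − 0.2389) = 1.314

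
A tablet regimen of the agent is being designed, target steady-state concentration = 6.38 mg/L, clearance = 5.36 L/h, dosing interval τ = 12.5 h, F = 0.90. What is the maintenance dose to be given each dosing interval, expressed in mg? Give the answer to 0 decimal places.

At steady state, F × (Dose/τ) = Css × CL.
Dose = Css × CL × τ / F = 6.38 × 5.360 × 12.5 / 0.90 = 475.0 mg

475 mg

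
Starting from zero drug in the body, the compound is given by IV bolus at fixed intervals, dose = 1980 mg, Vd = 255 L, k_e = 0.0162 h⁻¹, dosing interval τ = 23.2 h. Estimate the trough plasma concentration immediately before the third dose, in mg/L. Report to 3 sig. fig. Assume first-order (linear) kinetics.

C₀ per dose = Dose / Vd = 1980 / 255 = 7.765 mg/L
Fraction remaining after one interval: r = e^(−kτ) = e^(−0.01620 × 23.2) = 0.6867
Before dose 3, 2 doses have been given (aged 1τ, 2τ).
C_trough = C₀ × (r + r²) = 7.765 × (0.6867 + 0.4716) = 8.994 mg/L

8.99 mg/L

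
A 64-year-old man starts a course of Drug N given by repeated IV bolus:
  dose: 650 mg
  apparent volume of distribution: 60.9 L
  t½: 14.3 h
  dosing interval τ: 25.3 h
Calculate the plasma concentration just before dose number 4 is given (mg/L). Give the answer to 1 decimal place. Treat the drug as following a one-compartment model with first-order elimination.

C₀ per dose = Dose / Vd = 650 / 60.9 = 10.67 mg/L
k = ln2 / t½ = 0.693147 / 14.3 = 0.04847 h⁻¹
Fraction remaining after one interval: r = e^(−kτ) = e^(−0.04847 × 25.3) = 0.2934
Before dose 4, 3 doses have been given (aged 1τ, 2τ, 3τ).
C_trough = C₀ × (r + r² + … + r^3) = C₀ × r(1−r^3)/(1−r)
        = 10.67 × 0.2934 × (1 − 0.02526) / (1 − 0.2934) = 4.319 mg/L

4.3 mg/L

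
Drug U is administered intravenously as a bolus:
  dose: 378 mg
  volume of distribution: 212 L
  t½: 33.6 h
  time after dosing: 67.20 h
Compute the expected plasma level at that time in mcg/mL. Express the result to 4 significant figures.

C₀ = Dose / Vd = 378.0 / 212 = 1.783 mg/L
k = ln2 / t½ = 0.693147 / 33.6 = 0.02063 h⁻¹
t / t½ = 67.20 / 33.6 = 2 half-lives
C = C₀ × (1/2)^2 = 1.783 × 0.2500 = 0.4458 mg/L
(0.4458 mg/L = 0.4458 mcg/mL)

0.4458 mcg/mL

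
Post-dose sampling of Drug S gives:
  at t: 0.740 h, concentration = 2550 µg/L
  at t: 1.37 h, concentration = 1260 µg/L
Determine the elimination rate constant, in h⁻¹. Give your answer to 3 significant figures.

k = ln(C₁/C₂) / (t₂ − t₁) = ln(2550/1260) / (1.37 − 0.740)
  = 0.7050 / 0.6300 = 1.119 h⁻¹

1.12 h⁻¹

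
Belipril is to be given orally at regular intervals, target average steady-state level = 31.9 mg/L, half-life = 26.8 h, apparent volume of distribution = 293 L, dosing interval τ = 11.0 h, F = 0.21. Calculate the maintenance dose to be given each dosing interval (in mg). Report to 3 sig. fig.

k = ln2 / t½ = 0.693147 / 26.8 = 0.02586 h⁻¹
CL = k × Vd = 0.02586 × 293 = 7.577 L/h
At steady state, F × (Dose/τ) = Css × CL.
Dose = Css × CL × τ / F = 31.9 × 7.577 × 11.0 / 0.21 = 12660 mg

12700 mg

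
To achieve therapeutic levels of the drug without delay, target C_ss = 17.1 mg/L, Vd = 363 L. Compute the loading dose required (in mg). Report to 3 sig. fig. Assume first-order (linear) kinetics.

6210 mg

LD = Css × Vd = 17.1 × 363 = 6207 mg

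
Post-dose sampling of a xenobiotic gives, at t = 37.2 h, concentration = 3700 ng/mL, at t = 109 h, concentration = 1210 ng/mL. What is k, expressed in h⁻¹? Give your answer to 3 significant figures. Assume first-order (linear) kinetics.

0.0156 h⁻¹

k = ln(C₁/C₂) / (t₂ − t₁) = ln(3700/1210) / (109 − 37.2)
  = 1.118 / 71.80 = 0.01557 h⁻¹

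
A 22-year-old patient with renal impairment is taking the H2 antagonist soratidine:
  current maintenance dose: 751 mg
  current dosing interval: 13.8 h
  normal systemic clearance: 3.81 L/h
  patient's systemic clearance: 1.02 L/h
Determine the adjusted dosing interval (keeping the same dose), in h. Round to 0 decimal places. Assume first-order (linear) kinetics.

To keep the same average steady-state level, dosing rate must scale with clearance.
CL ratio = 1.02 / 3.81 = 0.2677
New interval (same dose) = 13.8 / 0.2677 = 51.55 h

52 h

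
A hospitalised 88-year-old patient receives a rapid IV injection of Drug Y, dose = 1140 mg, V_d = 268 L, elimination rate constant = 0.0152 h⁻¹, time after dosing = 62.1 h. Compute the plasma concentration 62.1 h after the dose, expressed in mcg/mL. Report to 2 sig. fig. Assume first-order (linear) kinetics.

C₀ = Dose / Vd = 1140 / 268 = 4.254 mg/L
C = C₀ · e^(−k·t) = 4.254 × e^(−0.01520 × 62.1)
  = 4.254 × 0.3891 = 1.655 mg/L
(1.655 mg/L = 1.655 mcg/mL)

1.7 mcg/mL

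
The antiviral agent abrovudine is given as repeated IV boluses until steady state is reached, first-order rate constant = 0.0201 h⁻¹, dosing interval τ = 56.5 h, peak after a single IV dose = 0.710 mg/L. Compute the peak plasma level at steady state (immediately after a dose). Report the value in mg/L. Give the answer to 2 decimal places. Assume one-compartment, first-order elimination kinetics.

e^(−kτ) = e^(−0.02010 × 56.5) = 0.3212
Accumulation ratio R = 1 / (1 − e^(−kτ)) = 1 / (1 − 0.3212) = 1.473
Steady-state peak = C₀ × R = 0.710 × 1.473 = 1.046 mg/L

1.05 mg/L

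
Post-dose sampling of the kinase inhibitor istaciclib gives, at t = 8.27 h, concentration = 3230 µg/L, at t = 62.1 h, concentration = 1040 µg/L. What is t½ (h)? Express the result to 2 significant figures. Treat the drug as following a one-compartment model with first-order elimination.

33 h

k = ln(C₁/C₂) / (t₂ − t₁) = ln(3230/1040) / (62.1 − 8.27)
  = 1.133 / 53.83 = 0.02105 h⁻¹
t½ = ln2 / k = 0.693147 / 0.02105 = 32.93 h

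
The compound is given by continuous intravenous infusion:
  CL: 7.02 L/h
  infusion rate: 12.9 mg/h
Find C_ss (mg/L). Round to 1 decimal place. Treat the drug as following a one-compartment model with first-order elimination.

At steady state Css = R₀ / CL = 12.9 / 7.020 = 1.838 mg/L

1.8 mg/L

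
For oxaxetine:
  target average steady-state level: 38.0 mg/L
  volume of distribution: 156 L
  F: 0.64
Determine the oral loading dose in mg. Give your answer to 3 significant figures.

LD = Css × Vd / F = 38.0 × 156 / 0.64 = 9263 mg

9260 mg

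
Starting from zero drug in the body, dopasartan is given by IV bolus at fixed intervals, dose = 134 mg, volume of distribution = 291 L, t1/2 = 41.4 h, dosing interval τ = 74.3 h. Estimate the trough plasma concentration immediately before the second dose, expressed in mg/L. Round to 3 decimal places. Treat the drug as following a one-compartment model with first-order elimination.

C₀ per dose = Dose / Vd = 134 / 291 = 0.4605 mg/L
k = ln2 / t½ = 0.693147 / 41.4 = 0.01674 h⁻¹
Fraction remaining after one interval: r = e^(−kτ) = e^(−0.01674 × 74.3) = 0.2883
Before dose 2, 1 dose has been given (aged 1τ).
C_trough = C₀ × r = 0.4605 × 0.2883 = 0.1328 mg/L

0.133 mg/L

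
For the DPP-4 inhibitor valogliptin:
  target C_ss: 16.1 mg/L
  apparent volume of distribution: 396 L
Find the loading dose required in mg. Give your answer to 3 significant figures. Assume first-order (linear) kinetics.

LD = Css × Vd = 16.1 × 396 = 6376 mg

6380 mg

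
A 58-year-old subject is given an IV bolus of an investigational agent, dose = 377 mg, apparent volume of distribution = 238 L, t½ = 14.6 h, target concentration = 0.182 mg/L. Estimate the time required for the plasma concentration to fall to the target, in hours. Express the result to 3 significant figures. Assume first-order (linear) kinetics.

C₀ = Dose / Vd = 377.0 / 238 = 1.584 mg/L
k = ln2 / t½ = 0.693147 / 14.6 = 0.04748 h⁻¹
t = ln(C₀ / C) / k = ln(1.584 / 0.182) / 0.04748
  = ln(8.703) / 0.04748 = 2.164 / 0.04748 = 45.58 h

45.6 h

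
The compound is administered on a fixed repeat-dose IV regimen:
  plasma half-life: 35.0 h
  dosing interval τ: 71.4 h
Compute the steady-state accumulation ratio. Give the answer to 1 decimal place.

1.3

k = ln2 / t½ = 0.693147 / 35.0 = 0.01980 h⁻¹
e^(−kτ) = e^(−0.01980 × 71.4) = 0.2432
Accumulation ratio R = 1 / (1 − e^(−kτ)) = 1 / (1 − 0.2432) = 1.321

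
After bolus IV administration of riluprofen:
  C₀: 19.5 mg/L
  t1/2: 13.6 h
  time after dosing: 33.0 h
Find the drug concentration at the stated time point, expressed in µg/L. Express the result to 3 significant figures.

3630 µg/L

k = ln2 / t½ = 0.693147 / 13.6 = 0.05097 h⁻¹
C = C₀ · e^(−k·t) = 19.50 × e^(−0.05097 × 33.0)
  = 19.50 × 0.1860 = 3.627 mg/L
Convert: 3.627 mg/L × 1000 = 3627 µg/L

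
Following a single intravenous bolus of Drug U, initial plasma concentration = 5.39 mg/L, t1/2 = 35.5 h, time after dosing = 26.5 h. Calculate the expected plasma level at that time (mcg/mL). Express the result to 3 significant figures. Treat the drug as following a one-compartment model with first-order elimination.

k = ln2 / t½ = 0.693147 / 35.5 = 0.01953 h⁻¹
C = C₀ · e^(−k·t) = 5.390 × e^(−0.01953 × 26.5)
  = 5.390 × 0.5960 = 3.212 mg/L
(3.212 mg/L = 3.212 mcg/mL)

3.21 mcg/mL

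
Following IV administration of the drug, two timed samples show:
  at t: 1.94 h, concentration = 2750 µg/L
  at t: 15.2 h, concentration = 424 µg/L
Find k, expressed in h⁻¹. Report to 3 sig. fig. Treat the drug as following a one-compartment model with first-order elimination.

0.141 h⁻¹

k = ln(C₁/C₂) / (t₂ − t₁) = ln(2750/424) / (15.2 − 1.94)
  = 1.870 / 13.26 = 0.1410 h⁻¹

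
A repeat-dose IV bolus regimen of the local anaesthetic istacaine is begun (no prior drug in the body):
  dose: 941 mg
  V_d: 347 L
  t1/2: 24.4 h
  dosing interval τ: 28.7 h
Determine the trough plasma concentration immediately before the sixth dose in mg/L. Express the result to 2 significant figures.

2.1 mg/L

C₀ per dose = Dose / Vd = 941 / 347 = 2.712 mg/L
k = ln2 / t½ = 0.693147 / 24.4 = 0.02841 h⁻¹
Fraction remaining after one interval: r = e^(−kτ) = e^(−0.02841 × 28.7) = 0.4425
Before dose 6, 5 doses have been given (aged 1τ, 2τ, 3τ, 4τ, 5τ).
C_trough = C₀ × (r + r² + … + r^5) = C₀ × r(1−r^5)/(1−r)
        = 2.712 × 0.4425 × (1 − 0.01697) / (1 − 0.4425) = 2.116 mg/L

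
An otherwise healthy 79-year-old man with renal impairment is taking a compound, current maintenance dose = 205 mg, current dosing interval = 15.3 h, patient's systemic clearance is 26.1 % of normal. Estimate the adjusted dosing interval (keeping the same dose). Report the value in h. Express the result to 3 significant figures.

58.6 h

To keep the same average steady-state level, dosing rate must scale with clearance.
CL ratio = 26.1 / 100 = 0.2610
New interval (same dose) = 15.3 / 0.2610 = 58.62 h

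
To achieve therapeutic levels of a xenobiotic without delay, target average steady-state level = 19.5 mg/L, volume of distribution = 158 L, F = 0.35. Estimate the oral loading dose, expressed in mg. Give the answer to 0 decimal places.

LD = Css × Vd / F = 19.5 × 158 / 0.35 = 8803 mg

8803 mg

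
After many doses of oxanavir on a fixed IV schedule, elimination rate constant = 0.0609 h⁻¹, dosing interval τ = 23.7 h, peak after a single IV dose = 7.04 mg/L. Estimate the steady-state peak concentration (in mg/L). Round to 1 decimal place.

9.2 mg/L

e^(−kτ) = e^(−0.06090 × 23.7) = 0.2361
Accumulation ratio R = 1 / (1 − e^(−kτ)) = 1 / (1 − 0.2361) = 1.309
Steady-state peak = C₀ × R = 7.04 × 1.309 = 9.215 mg/L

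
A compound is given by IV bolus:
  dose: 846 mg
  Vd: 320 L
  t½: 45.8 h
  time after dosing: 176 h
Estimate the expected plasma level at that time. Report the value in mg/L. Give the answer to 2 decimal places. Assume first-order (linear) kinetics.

0.18 mg/L

C₀ = Dose / Vd = 846.0 / 320 = 2.644 mg/L
k = ln2 / t½ = 0.693147 / 45.8 = 0.01513 h⁻¹
C = C₀ · e^(−k·t) = 2.644 × e^(−0.01513 × 176)
  = 2.644 × 0.06975 = 0.1844 mg/L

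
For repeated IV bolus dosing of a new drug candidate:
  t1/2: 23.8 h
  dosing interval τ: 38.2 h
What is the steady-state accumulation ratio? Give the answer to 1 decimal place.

1.5

k = ln2 / t½ = 0.693147 / 23.8 = 0.02912 h⁻¹
e^(−kτ) = e^(−0.02912 × 38.2) = 0.3288
Accumulation ratio R = 1 / (1 − e^(−kτ)) = 1 / (1 − 0.3288) = 1.490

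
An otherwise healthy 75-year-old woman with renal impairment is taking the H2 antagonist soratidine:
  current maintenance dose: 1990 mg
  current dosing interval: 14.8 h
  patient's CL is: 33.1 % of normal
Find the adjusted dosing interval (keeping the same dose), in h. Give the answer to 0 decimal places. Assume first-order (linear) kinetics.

To keep the same average steady-state level, dosing rate must scale with clearance.
CL ratio = 33.1 / 100 = 0.3310
New interval (same dose) = 14.8 / 0.3310 = 44.71 h

45 h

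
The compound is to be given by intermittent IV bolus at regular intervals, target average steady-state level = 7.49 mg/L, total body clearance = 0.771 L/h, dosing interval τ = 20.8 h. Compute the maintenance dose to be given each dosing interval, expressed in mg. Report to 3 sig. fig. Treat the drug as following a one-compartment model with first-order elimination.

120 mg

At steady state, Dose/τ = Css × CL.
Dose = Css × CL × τ = 7.49 × 0.7710 × 20.8 = 120.1 mg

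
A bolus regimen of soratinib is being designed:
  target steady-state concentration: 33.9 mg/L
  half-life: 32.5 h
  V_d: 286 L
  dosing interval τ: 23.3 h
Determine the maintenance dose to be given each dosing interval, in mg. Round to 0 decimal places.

k = ln2 / t½ = 0.693147 / 32.5 = 0.02133 h⁻¹
CL = k × Vd = 0.02133 × 286 = 6.100 L/h
At steady state, Dose/τ = Css × CL.
Dose = Css × CL × τ = 33.9 × 6.100 × 23.3 = 4818 mg

4818 mg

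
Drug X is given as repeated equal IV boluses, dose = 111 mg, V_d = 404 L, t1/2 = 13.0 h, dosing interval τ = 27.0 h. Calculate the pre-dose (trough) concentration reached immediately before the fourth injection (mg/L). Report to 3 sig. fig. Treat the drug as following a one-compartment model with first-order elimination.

0.0842 mg/L

C₀ per dose = Dose / Vd = 111 / 404 = 0.2748 mg/L
k = ln2 / t½ = 0.693147 / 13.0 = 0.05332 h⁻¹
Fraction remaining after one interval: r = e^(−kτ) = e^(−0.05332 × 27.0) = 0.2370
Before dose 4, 3 doses have been given (aged 1τ, 2τ, 3τ).
C_trough = C₀ × (r + r² + … + r^3) = C₀ × r(1−r^3)/(1−r)
        = 0.2748 × 0.2370 × (1 − 0.01331) / (1 − 0.2370) = 0.08422 mg/L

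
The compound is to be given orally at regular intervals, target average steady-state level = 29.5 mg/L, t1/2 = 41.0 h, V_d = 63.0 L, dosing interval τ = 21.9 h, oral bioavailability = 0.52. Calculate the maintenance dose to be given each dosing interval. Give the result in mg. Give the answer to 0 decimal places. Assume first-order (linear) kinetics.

1323 mg

k = ln2 / t½ = 0.693147 / 41.0 = 0.01691 h⁻¹
CL = k × Vd = 0.01691 × 63.0 = 1.065 L/h
At steady state, F × (Dose/τ) = Css × CL.
Dose = Css × CL × τ / F = 29.5 × 1.065 × 21.9 / 0.52 = 1323 mg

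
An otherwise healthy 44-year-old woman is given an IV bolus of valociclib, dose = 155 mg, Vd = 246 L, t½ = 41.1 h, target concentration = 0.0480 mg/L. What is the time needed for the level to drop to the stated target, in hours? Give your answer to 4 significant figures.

C₀ = Dose / Vd = 155.0 / 246 = 0.6301 mg/L
k = ln2 / t½ = 0.693147 / 41.1 = 0.01686 h⁻¹
t = ln(C₀ / C) / k = ln(0.6301 / 0.0480) / 0.01686
  = ln(13.13) / 0.01686 = 2.575 / 0.01686 = 152.7 h

152.7 h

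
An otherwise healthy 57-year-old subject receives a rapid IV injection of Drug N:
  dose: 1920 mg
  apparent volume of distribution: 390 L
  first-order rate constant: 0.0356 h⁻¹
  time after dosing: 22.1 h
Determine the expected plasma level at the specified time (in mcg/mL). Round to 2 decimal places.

C₀ = Dose / Vd = 1920 / 390 = 4.923 mg/L
C = C₀ · e^(−k·t) = 4.923 × e^(−0.03560 × 22.1)
  = 4.923 × 0.4553 = 2.241 mg/L
(2.241 mg/L = 2.241 mcg/mL)

2.24 mcg/mL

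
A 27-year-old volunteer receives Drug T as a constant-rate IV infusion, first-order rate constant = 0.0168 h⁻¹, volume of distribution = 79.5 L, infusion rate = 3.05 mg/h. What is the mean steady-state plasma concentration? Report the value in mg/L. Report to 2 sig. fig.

2.3 mg/L

CL = k × Vd = 0.01680 × 79.5 = 1.336 L/h
At steady state Css = R₀ / CL = 3.05 / 1.336 = 2.283 mg/L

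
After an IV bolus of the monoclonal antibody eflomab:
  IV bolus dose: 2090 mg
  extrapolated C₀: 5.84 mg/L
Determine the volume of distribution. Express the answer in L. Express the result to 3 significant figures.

358 L

Vd = Dose / C₀ = 2090 / 5.84 = 357.9 L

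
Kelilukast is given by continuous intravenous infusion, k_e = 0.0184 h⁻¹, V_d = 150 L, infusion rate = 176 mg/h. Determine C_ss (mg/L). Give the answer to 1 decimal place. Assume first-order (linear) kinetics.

CL = k × Vd = 0.01840 × 150 = 2.760 L/h
At steady state Css = R₀ / CL = 176 / 2.760 = 63.77 mg/L

63.8 mg/L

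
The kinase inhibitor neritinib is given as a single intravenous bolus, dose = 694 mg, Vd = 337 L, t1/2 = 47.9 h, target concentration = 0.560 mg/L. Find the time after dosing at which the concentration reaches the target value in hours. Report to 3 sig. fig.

C₀ = Dose / Vd = 694.0 / 337 = 2.059 mg/L
k = ln2 / t½ = 0.693147 / 47.9 = 0.01447 h⁻¹
t = ln(C₀ / C) / k = ln(2.059 / 0.560) / 0.01447
  = ln(3.677) / 0.01447 = 1.302 / 0.01447 = 89.98 h

90.0 h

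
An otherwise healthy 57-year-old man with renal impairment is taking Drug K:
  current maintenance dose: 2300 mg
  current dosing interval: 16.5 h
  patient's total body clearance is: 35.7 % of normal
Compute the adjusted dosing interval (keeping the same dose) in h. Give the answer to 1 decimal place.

To keep the same average steady-state level, dosing rate must scale with clearance.
CL ratio = 35.7 / 100 = 0.3570
New interval (same dose) = 16.5 / 0.3570 = 46.22 h

46.2 h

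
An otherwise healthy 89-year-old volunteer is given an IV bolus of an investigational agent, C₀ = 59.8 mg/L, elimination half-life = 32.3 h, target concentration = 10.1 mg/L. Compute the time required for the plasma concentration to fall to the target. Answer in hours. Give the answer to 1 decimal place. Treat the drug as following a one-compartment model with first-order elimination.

k = ln2 / t½ = 0.693147 / 32.3 = 0.02146 h⁻¹
t = ln(C₀ / C) / k = ln(59.80 / 10.1) / 0.02146
  = ln(5.921) / 0.02146 = 1.779 / 0.02146 = 82.90 h

82.9 h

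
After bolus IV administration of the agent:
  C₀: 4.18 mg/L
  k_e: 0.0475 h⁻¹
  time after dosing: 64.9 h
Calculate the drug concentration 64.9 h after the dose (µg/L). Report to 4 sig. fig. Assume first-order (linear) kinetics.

191.6 µg/L

C = C₀ · e^(−k·t) = 4.180 × e^(−0.04750 × 64.9)
  = 4.180 × 0.04583 = 0.1916 mg/L
Convert: 0.1916 mg/L × 1000 = 191.6 µg/L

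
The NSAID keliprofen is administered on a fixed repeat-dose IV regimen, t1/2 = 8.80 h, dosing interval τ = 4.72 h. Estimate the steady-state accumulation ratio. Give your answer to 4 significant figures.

k = ln2 / t½ = 0.693147 / 8.80 = 0.07877 h⁻¹
e^(−kτ) = e^(−0.07877 × 4.72) = 0.6895
Accumulation ratio R = 1 / (1 − e^(−kτ)) = 1 / (1 − 0.6895) = 3.221

3.221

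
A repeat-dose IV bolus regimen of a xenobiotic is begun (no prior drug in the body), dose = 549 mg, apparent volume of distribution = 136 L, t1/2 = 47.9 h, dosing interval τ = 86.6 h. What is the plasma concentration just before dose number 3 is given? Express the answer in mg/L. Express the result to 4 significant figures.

C₀ per dose = Dose / Vd = 549 / 136 = 4.037 mg/L
k = ln2 / t½ = 0.693147 / 47.9 = 0.01447 h⁻¹
Fraction remaining after one interval: r = e^(−kτ) = e^(−0.01447 × 86.6) = 0.2856
Before dose 3, 2 doses have been given (aged 1τ, 2τ).
C_trough = C₀ × (r + r²) = 4.037 × (0.2856 + 0.08157) = 1.482 mg/L

1.482 mg/L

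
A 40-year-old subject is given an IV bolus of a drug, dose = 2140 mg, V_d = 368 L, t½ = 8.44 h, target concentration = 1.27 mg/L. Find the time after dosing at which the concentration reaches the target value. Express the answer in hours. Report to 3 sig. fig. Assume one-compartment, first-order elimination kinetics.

C₀ = Dose / Vd = 2140 / 368 = 5.815 mg/L
k = ln2 / t½ = 0.693147 / 8.44 = 0.08213 h⁻¹
t = ln(C₀ / C) / k = ln(5.815 / 1.27) / 0.08213
  = ln(4.579) / 0.08213 = 1.521 / 0.08213 = 18.52 h

18.5 h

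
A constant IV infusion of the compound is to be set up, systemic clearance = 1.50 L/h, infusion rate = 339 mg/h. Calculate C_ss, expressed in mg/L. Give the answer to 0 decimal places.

At steady state Css = R₀ / CL = 339 / 1.500 = 226.0 mg/L

226 mg/L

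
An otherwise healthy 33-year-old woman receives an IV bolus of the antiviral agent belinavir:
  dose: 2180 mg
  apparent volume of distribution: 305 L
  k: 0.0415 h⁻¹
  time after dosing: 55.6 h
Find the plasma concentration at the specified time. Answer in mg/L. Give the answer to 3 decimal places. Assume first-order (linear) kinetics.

C₀ = Dose / Vd = 2180 / 305 = 7.148 mg/L
C = C₀ · e^(−k·t) = 7.148 × e^(−0.04150 × 55.6)
  = 7.148 × 0.09952 = 0.7114 mg/L

0.711 mg/L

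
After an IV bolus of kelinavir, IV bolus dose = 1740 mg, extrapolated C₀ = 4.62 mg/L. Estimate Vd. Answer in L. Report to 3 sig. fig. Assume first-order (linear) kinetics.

377 L

Vd = Dose / C₀ = 1740 / 4.62 = 376.6 L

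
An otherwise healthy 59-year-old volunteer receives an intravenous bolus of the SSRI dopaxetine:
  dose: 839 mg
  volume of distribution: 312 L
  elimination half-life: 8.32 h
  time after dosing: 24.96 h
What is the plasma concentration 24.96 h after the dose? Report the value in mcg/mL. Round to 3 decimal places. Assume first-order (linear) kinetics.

0.336 mcg/mL

C₀ = Dose / Vd = 839.0 / 312 = 2.689 mg/L
k = ln2 / t½ = 0.693147 / 8.32 = 0.08331 h⁻¹
t / t½ = 24.96 / 8.32 = 3 half-lives
C = C₀ × (1/2)^3 = 2.689 × 0.1250 = 0.3361 mg/L
(0.3361 mg/L = 0.3361 mcg/mL)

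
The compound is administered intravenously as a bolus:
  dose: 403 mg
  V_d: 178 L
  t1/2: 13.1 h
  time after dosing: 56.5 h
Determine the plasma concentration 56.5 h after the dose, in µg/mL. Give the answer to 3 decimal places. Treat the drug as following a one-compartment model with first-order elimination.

C₀ = Dose / Vd = 403.0 / 178 = 2.264 mg/L
k = ln2 / t½ = 0.693147 / 13.1 = 0.05291 h⁻¹
C = C₀ · e^(−k·t) = 2.264 × e^(−0.05291 × 56.5)
  = 2.264 × 0.05032 = 0.1139 mg/L
(0.1139 mg/L = 0.1139 µg/mL)

0.114 µg/mL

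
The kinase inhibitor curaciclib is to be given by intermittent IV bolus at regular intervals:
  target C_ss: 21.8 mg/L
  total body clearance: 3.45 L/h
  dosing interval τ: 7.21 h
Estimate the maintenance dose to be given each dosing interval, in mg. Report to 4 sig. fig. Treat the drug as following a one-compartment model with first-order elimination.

542.3 mg

At steady state, Dose/τ = Css × CL.
Dose = Css × CL × τ = 21.8 × 3.450 × 7.21 = 542.3 mg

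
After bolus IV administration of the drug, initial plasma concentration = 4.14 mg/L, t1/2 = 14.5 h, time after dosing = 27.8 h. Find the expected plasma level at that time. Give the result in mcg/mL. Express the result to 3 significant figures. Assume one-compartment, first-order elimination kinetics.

k = ln2 / t½ = 0.693147 / 14.5 = 0.04780 h⁻¹
C = C₀ · e^(−k·t) = 4.140 × e^(−0.04780 × 27.8)
  = 4.140 × 0.2648 = 1.096 mg/L
(1.096 mg/L = 1.096 mcg/mL)

1.10 mcg/mL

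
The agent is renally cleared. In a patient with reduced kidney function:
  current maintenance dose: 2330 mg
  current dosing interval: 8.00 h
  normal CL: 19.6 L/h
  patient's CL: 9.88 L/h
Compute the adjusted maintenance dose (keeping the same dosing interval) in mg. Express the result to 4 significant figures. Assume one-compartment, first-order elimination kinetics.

To keep the same average steady-state level, dosing rate must scale with clearance.
CL ratio = 9.88 / 19.6 = 0.5041
New dose (same interval) = 2330 × 0.5041 = 1175 mg

1175 mg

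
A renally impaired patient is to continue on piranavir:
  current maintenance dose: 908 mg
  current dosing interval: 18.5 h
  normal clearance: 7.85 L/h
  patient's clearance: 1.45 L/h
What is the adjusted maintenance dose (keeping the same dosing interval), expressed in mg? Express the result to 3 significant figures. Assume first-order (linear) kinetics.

168 mg

To keep the same average steady-state level, dosing rate must scale with clearance.
CL ratio = 1.45 / 7.85 = 0.1847
New dose (same interval) = 908 × 0.1847 = 167.7 mg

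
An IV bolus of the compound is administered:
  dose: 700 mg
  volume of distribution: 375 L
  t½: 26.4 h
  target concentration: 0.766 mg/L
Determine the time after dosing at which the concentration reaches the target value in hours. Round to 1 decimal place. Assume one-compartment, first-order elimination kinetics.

C₀ = Dose / Vd = 700.0 / 375 = 1.867 mg/L
k = ln2 / t½ = 0.693147 / 26.4 = 0.02626 h⁻¹
t = ln(C₀ / C) / k = ln(1.867 / 0.766) / 0.02626
  = ln(2.437) / 0.02626 = 0.8908 / 0.02626 = 33.92 h

33.9 h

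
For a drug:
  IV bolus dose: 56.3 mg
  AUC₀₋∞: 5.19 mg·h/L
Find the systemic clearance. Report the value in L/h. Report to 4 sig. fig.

CL = Dose / AUC = 56.3 / 5.19 = 10.85 L/h

10.85 L/h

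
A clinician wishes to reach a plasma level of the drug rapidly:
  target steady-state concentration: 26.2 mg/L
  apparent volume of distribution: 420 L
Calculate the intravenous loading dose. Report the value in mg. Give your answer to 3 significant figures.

11000 mg

LD = Css × Vd = 26.2 × 420 = 11000 mg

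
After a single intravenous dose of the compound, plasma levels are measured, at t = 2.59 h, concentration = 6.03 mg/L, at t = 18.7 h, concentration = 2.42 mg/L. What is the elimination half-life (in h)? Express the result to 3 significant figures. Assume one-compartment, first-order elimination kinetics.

k = ln(C₁/C₂) / (t₂ − t₁) = ln(6.03/2.42) / (18.7 − 2.59)
  = 0.9130 / 16.11 = 0.05667 h⁻¹
t½ = ln2 / k = 0.693147 / 0.05667 = 12.23 h

12.2 h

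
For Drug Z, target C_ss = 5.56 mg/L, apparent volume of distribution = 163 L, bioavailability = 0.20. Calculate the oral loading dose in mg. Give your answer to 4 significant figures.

LD = Css × Vd / F = 5.56 × 163 / 0.20 = 4531 mg

4531 mg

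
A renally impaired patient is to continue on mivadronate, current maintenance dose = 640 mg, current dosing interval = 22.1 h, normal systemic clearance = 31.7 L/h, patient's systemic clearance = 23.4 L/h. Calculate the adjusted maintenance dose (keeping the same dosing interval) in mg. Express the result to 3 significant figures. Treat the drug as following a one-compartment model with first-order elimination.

To keep the same average steady-state level, dosing rate must scale with clearance.
CL ratio = 23.4 / 31.7 = 0.7382
New dose (same interval) = 640 × 0.7382 = 472.4 mg

472 mg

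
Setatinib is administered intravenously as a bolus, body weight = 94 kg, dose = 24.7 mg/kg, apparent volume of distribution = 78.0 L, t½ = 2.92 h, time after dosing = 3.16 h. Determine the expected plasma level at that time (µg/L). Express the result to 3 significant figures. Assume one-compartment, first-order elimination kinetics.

Total dose = 24.7 × 94 = 2322 mg
C₀ = Dose / Vd = 2322 / 78.0 = 29.77 mg/L
k = ln2 / t½ = 0.693147 / 2.92 = 0.2374 h⁻¹
C = C₀ · e^(−k·t) = 29.77 × e^(−0.2374 × 3.16)
  = 29.77 × 0.4723 = 14.06 mg/L
Convert: 14.06 mg/L × 1000 = 14060 µg/L

14100 µg/L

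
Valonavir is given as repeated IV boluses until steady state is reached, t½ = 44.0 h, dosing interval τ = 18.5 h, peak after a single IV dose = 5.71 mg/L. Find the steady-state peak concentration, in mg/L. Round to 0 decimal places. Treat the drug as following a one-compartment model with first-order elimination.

23 mg/L

k = ln2 / t½ = 0.693147 / 44.0 = 0.01575 h⁻¹
e^(−kτ) = e^(−0.01575 × 18.5) = 0.7472
Accumulation ratio R = 1 / (1 − e^(−kτ)) = 1 / (1 − 0.7472) = 3.956
Steady-state peak = C₀ × R = 5.71 × 3.956 = 22.59 mg/L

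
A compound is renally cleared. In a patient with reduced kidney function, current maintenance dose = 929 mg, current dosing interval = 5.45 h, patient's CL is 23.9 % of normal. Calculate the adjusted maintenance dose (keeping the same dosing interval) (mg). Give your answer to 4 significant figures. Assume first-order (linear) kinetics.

222.0 mg

To keep the same average steady-state level, dosing rate must scale with clearance.
CL ratio = 23.9 / 100 = 0.2390
New dose (same interval) = 929 × 0.2390 = 222.0 mg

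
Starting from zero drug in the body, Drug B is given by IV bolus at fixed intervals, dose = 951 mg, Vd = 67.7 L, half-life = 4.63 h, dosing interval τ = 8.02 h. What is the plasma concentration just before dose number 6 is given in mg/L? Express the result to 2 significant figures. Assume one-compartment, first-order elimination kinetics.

C₀ per dose = Dose / Vd = 951 / 67.7 = 14.05 mg/L
k = ln2 / t½ = 0.693147 / 4.63 = 0.1497 h⁻¹
Fraction remaining after one interval: r = e^(−kτ) = e^(−0.1497 × 8.02) = 0.3010
Before dose 6, 5 doses have been given (aged 1τ, 2τ, 3τ, 4τ, 5τ).
C_trough = C₀ × (r + r² + … + r^5) = C₀ × r(1−r^5)/(1−r)
        = 14.05 × 0.3010 × (1 − 0.002471) / (1 − 0.3010) = 6.035 mg/L

6.0 mg/L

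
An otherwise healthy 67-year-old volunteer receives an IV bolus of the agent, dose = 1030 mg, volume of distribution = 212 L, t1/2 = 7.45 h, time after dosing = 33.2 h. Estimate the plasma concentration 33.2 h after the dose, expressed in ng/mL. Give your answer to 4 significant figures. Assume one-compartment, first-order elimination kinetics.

C₀ = Dose / Vd = 1030 / 212 = 4.858 mg/L
k = ln2 / t½ = 0.693147 / 7.45 = 0.09304 h⁻¹
C = C₀ · e^(−k·t) = 4.858 × e^(−0.09304 × 33.2)
  = 4.858 × 0.04555 = 0.2213 mg/L
Convert: 0.2213 mg/L × 1000 = 221.3 ng/mL

221.3 ng/mL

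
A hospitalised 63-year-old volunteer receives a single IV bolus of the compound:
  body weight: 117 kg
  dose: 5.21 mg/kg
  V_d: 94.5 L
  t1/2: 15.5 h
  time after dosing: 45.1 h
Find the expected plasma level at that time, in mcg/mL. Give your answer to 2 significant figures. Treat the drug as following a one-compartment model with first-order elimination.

Total dose = 5.21 × 117 = 609.6 mg
C₀ = Dose / Vd = 609.6 / 94.5 = 6.451 mg/L
k = ln2 / t½ = 0.693147 / 15.5 = 0.04472 h⁻¹
C = C₀ · e^(−k·t) = 6.451 × e^(−0.04472 × 45.1)
  = 6.451 × 0.1331 = 0.8586 mg/L
(0.8586 mg/L = 0.8586 mcg/mL)

0.86 mcg/mL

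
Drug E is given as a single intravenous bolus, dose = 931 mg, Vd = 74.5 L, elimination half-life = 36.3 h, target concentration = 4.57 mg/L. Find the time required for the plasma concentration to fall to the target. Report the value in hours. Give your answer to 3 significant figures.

C₀ = Dose / Vd = 931.0 / 74.5 = 12.50 mg/L
k = ln2 / t½ = 0.693147 / 36.3 = 0.01909 h⁻¹
t = ln(C₀ / C) / k = ln(12.50 / 4.57) / 0.01909
  = ln(2.735) / 0.01909 = 1.006 / 0.01909 = 52.70 h

52.7 h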